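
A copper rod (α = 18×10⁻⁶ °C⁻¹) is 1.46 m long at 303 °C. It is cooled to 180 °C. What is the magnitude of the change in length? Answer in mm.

ΔL = 3.23 mm

|ΔT| = |180 − 303| = 123 K
ΔL = αL₀ΔT = (18×10⁻⁶)(1.46)(123) = 3.23×10⁻³ m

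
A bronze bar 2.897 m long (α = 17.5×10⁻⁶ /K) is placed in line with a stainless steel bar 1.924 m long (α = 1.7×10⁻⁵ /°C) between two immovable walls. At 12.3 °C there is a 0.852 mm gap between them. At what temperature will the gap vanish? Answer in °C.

T = 22.5 °C

α₁L₁ = 5.06975×10⁻⁵ m/K, α₂L₂ = 3.2708×10⁻⁵ m/K → total 8.34055×10⁻⁵ m/K
ΔT = g/(α₁L₁+α₂L₂) = 8.52×10⁻⁴ / 8.34055×10⁻⁵ = 10.215 K
T = 12.3 + 10.215 = 22.515 °C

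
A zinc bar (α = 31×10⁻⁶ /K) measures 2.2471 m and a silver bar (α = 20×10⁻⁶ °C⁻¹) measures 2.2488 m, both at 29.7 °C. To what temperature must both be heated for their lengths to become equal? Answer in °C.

T = 98.57 °C

L₁(1 + α₁ΔT) = L₂(1 + α₂ΔT) ⇒ ΔT = (L₂ − L₁)/(α₁L₁ − α₂L₂)
L₂ − L₁ = 2.2488 − 2.2471 = 1.70×10⁻³ m
α₁L₁ − α₂L₂ = 31×10⁻⁶×2.2471 − 20×10⁻⁶×2.2488 = 2.46841×10⁻⁵ m/K
ΔT = 1.70×10⁻³ / 2.46841×10⁻⁵ = 68.8702 K
T = 29.7 + 68.8702 = 98.5702 °C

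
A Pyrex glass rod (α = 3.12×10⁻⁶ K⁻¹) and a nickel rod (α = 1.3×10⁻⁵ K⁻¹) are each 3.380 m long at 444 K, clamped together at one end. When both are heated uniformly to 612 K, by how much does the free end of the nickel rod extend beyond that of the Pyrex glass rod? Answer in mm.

ΔT = 168 K
Pyrex glass: ΔL = 3.12×10⁻⁶ × 3.380 m × 168 = 1.7717×10⁻³ m = 1.7717 mm
nickel: ΔL = 1.3×10⁻⁵ × 3.380 m × 168 = 7.3819×10⁻³ m = 7.3819 mm
difference = 7.3819 − 1.7717 = 5.6102 mm

5.61 mm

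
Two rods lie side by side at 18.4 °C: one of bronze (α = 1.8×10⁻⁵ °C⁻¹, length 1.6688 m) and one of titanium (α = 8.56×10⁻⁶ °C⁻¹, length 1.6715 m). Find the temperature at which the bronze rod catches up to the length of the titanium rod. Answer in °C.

T = 190.0 °C

Equal length when α₁L₁ΔT − α₂L₂ΔT = L₂ − L₁ = 2.70×10⁻³ m
α₁L₁ = 3.00384×10⁻⁵, α₂L₂ = 1.430804×10⁻⁵ → Δ(αL) = 1.573036×10⁻⁵ m/K
ΔT = 2.70×10⁻³ / 1.573036×10⁻⁵ = 171.643 K, so T = 18.4 + 171.643 = 190.043 °C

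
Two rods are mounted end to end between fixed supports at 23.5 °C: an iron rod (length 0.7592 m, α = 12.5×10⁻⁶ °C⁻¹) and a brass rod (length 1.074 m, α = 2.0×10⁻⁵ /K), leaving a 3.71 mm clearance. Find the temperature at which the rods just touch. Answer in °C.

Gap closes when ΔL₁ + ΔL₂ = 3.71 mm = 3.71×10⁻³ m
(α₁L₁ + α₂L₂)ΔT = g
α₁L₁ + α₂L₂ = 12.5×10⁻⁶×0.7592 + 2.0×10⁻⁵×1.074 = 3.097×10⁻⁵ m/K
ΔT = 3.71×10⁻³ / 3.097×10⁻⁵ = 119.79 K
T = 23.5 + 119.79 = 143.29 °C

T = 143 °C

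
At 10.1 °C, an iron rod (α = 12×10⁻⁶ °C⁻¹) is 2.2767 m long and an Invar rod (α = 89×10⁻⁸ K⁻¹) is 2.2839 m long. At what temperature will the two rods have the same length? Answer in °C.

L₁(1 + α₁ΔT) = L₂(1 + α₂ΔT) ⇒ ΔT = (L₂ − L₁)/(α₁L₁ − α₂L₂)
L₂ − L₁ = 2.2839 − 2.2767 = 7.20×10⁻³ m
α₁L₁ − α₂L₂ = 12×10⁻⁶×2.2767 − 89×10⁻⁸×2.2839 = 2.5287729×10⁻⁵ m/K
ΔT = 7.20×10⁻³ / 2.5287729×10⁻⁵ = 284.723 K
T = 10.1 + 284.723 = 294.823 °C

T = 294.8 °C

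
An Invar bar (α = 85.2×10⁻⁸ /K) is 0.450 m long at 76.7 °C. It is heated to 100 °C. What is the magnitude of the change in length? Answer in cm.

ΔL = 0.000893 cm

|ΔT| = |100 − 76.7| = 23.3 K
ΔL = αL₀ΔT = (85.2×10⁻⁸)(0.450)(23.3) = 8.93×10⁻⁶ m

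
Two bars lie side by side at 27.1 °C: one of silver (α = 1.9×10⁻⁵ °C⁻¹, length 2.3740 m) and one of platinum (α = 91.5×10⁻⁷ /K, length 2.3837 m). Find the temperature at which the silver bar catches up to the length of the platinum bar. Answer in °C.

T = 443.5 °C

L₁(1 + α₁ΔT) = L₂(1 + α₂ΔT) ⇒ ΔT = (L₂ − L₁)/(α₁L₁ − α₂L₂)
L₂ − L₁ = 2.3837 − 2.3740 = 9.70×10⁻³ m
α₁L₁ − α₂L₂ = 1.9×10⁻⁵×2.3740 − 91.5×10⁻⁷×2.3837 = 2.3295145×10⁻⁵ m/K
ΔT = 9.70×10⁻³ / 2.3295145×10⁻⁵ = 416.396 K
T = 27.1 + 416.396 = 443.496 °C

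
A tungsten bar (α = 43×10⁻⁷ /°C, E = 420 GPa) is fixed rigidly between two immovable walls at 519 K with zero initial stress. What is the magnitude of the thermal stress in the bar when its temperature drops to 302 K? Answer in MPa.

Fully constrained: the free strain ε = αΔT is blocked, so σ = Eε = EαΔT.
|ΔT| = 217 K
σ = 420×10⁹ × 43×10⁻⁷ × 217 = 3.92×10⁸ Pa

σ = 392 MPa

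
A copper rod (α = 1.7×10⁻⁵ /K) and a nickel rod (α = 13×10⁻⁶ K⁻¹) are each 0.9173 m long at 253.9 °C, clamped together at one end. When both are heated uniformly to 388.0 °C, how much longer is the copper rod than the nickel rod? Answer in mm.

0.492 mm

ΔT = 134.1 K
copper: ΔL = 1.7×10⁻⁵ × 0.9173 m × 134.1 = 2.0912×10⁻³ m = 2.0912 mm
nickel: ΔL = 13×10⁻⁶ × 0.9173 m × 134.1 = 1.5991×10⁻³ m = 1.5991 mm
difference = 2.0912 − 1.5991 = 0.4921 mm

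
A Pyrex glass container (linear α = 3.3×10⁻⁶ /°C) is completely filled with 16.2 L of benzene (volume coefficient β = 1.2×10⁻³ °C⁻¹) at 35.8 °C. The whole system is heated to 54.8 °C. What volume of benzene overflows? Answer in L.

0.366 L

The container also expands: β_container ≈ 3α = 9.9×10⁻⁶ /K
Net overflow = V₀(β_liq − 3α_cont)ΔT
β − 3α = 1.20×10⁻³ − 9.9×10⁻⁶ = 1.1901×10⁻³ /K; ΔT = 19.0 K
ΔV = 16.2 × 1.1901×10⁻³ × 19.0 = 0.366 L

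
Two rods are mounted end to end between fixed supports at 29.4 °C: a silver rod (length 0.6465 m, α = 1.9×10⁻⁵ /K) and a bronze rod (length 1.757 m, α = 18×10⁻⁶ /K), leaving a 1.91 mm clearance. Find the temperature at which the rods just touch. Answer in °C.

T = 72.9 °C

α₁L₁ = 1.22835×10⁻⁵ m/K, α₂L₂ = 3.1626×10⁻⁵ m/K → total 4.39095×10⁻⁵ m/K
ΔT = g/(α₁L₁+α₂L₂) = 1.91×10⁻³ / 4.39095×10⁻⁵ = 43.499 K
T = 29.4 + 43.499 = 72.899 °C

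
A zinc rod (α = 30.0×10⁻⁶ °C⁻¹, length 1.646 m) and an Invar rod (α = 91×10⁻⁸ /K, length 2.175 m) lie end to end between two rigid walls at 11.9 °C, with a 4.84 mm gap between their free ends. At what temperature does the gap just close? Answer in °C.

T = 106 °C

α₁L₁ = 4.938×10⁻⁵ m/K, α₂L₂ = 1.97925×10⁻⁶ m/K → total 5.135925×10⁻⁵ m/K
ΔT = g/(α₁L₁+α₂L₂) = 4.84×10⁻³ / 5.135925×10⁻⁵ = 94.24 K
T = 11.9 + 94.24 = 106.14 °C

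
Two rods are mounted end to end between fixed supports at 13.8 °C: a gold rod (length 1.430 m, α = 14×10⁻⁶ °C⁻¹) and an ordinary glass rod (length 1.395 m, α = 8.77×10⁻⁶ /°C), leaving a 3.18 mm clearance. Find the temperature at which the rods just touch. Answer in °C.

T = 112 °C

Gap closes when ΔL₁ + ΔL₂ = 3.18 mm = 3.18×10⁻³ m
(α₁L₁ + α₂L₂)ΔT = g
α₁L₁ + α₂L₂ = 14×10⁻⁶×1.430 + 8.77×10⁻⁶×1.395 = 3.225415×10⁻⁵ m/K
ΔT = 3.18×10⁻³ / 3.225415×10⁻⁵ = 98.59 K
T = 13.8 + 98.59 = 112.39 °C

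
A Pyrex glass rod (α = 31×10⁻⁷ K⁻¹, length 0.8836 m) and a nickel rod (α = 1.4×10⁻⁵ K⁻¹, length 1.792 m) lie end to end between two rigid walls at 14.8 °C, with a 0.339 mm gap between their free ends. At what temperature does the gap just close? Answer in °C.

T = 27.0 °C

α₁L₁ = 2.73916×10⁻⁶ m/K, α₂L₂ = 2.5088×10⁻⁵ m/K → total 2.782716×10⁻⁵ m/K
ΔT = g/(α₁L₁+α₂L₂) = 3.39×10⁻⁴ / 2.782716×10⁻⁵ = 12.182 K
T = 14.8 + 12.182 = 26.982 °C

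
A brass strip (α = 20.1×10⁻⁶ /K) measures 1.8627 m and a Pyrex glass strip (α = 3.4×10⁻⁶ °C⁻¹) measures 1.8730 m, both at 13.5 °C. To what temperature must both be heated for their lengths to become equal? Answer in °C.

Equal length when α₁L₁ΔT − α₂L₂ΔT = L₂ − L₁ = 1.03×10⁻² m
α₁L₁ = 3.744027×10⁻⁵, α₂L₂ = 6.3682×10⁻⁶ → Δ(αL) = 3.107207×10⁻⁵ m/K
ΔT = 1.03×10⁻² / 3.107207×10⁻⁵ = 331.487 K, so T = 13.5 + 331.487 = 344.987 °C

T = 345.0 °C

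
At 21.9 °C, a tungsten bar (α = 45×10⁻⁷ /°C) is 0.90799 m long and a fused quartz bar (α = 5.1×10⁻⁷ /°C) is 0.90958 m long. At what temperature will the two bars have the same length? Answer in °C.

T = 460.9 °C

Equal length when α₁L₁ΔT − α₂L₂ΔT = L₂ − L₁ = 1.59×10⁻³ m
α₁L₁ = 4.085955×10⁻⁶, α₂L₂ = 4.638858×10⁻⁷ → Δ(αL) = 3.6220692×10⁻⁶ m/K
ΔT = 1.59×10⁻³ / 3.6220692×10⁻⁶ = 438.976 K, so T = 21.9 + 438.976 = 460.876 °C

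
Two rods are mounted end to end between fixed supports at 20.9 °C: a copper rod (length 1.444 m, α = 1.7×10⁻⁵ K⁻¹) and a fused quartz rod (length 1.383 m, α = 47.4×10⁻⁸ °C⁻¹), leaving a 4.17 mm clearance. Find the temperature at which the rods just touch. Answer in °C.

Gap closes when ΔL₁ + ΔL₂ = 4.17 mm = 4.17×10⁻³ m
(α₁L₁ + α₂L₂)ΔT = g
α₁L₁ + α₂L₂ = 1.7×10⁻⁵×1.444 + 47.4×10⁻⁸×1.383 = 2.5203542×10⁻⁵ m/K
ΔT = 4.17×10⁻³ / 2.5203542×10⁻⁵ = 165.45 K
T = 20.9 + 165.45 = 186.35 °C

T = 186 °C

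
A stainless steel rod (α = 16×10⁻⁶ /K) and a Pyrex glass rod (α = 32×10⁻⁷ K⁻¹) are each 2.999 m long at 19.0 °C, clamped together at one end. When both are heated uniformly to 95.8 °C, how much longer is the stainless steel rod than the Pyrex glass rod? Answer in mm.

ΔT = 76.8 K
stainless steel: ΔL = 16×10⁻⁶ × 2.999 m × 76.8 = 3.6852×10⁻³ m = 3.6852 mm
Pyrex glass: ΔL = 32×10⁻⁷ × 2.999 m × 76.8 = 7.3703×10⁻⁴ m = 0.73703 mm
difference = 3.6852 − 0.73703 = 2.94817 mm

2.95 mm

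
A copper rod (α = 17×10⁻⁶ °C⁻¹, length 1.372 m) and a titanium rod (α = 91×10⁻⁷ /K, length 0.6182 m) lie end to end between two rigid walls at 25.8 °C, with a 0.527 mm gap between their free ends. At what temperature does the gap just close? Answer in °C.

α₁L₁ = 2.3324×10⁻⁵ m/K, α₂L₂ = 5.62562×10⁻⁶ m/K → total 2.894962×10⁻⁵ m/K
ΔT = g/(α₁L₁+α₂L₂) = 5.27×10⁻⁴ / 2.894962×10⁻⁵ = 18.204 K
T = 25.8 + 18.204 = 44.004 °C

T = 44.0 °C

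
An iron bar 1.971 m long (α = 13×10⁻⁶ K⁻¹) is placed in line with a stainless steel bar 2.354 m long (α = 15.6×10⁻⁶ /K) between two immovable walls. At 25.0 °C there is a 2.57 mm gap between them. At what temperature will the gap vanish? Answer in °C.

Gap closes when ΔL₁ + ΔL₂ = 2.57 mm = 2.57×10⁻³ m
(α₁L₁ + α₂L₂)ΔT = g
α₁L₁ + α₂L₂ = 13×10⁻⁶×1.971 + 15.6×10⁻⁶×2.354 = 6.23454×10⁻⁵ m/K
ΔT = 2.57×10⁻³ / 6.23454×10⁻⁵ = 41.222 K
T = 25.0 + 41.222 = 66.222 °C

T = 66.2 °C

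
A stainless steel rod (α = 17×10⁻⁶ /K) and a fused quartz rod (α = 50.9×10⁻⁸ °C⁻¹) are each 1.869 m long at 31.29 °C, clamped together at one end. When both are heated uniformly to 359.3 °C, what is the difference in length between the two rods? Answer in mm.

10.1 mm

ΔT = 328.01 K
stainless steel: ΔL = 17×10⁻⁶ × 1.869 m × 328.01 = 1.0422×10⁻² m = 10.422 mm
fused quartz: ΔL = 50.9×10⁻⁸ × 1.869 m × 328.01 = 3.1204×10⁻⁴ m = 0.31204 mm
difference = 10.422 − 0.31204 = 10.10996 mm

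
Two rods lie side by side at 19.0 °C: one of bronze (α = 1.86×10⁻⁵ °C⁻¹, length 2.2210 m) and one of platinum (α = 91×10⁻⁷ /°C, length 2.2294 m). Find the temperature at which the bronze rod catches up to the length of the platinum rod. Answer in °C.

L₁(1 + α₁ΔT) = L₂(1 + α₂ΔT) ⇒ ΔT = (L₂ − L₁)/(α₁L₁ − α₂L₂)
L₂ − L₁ = 2.2294 − 2.2210 = 8.40×10⁻³ m
α₁L₁ − α₂L₂ = 1.86×10⁻⁵×2.2210 − 91×10⁻⁷×2.2294 = 2.102306×10⁻⁵ m/K
ΔT = 8.40×10⁻³ / 2.102306×10⁻⁵ = 399.561 K
T = 19.0 + 399.561 = 418.561 °C

T = 418.6 °C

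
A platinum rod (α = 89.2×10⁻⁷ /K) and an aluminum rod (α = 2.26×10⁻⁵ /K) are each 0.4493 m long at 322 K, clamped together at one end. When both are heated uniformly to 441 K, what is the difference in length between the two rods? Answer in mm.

0.731 mm

ΔT = 119 K
platinum: ΔL = 89.2×10⁻⁷ × 0.4493 m × 119 = 4.7692×10⁻⁴ m = 0.47692 mm
aluminum: ΔL = 2.26×10⁻⁵ × 0.4493 m × 119 = 1.2083×10⁻³ m = 1.2083 mm
difference = 1.2083 − 0.47692 = 0.73138 mm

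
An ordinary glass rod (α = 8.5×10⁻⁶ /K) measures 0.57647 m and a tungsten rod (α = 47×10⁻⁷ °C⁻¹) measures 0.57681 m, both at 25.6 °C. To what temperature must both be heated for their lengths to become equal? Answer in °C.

T = 180.9 °C

Equal length when α₁L₁ΔT − α₂L₂ΔT = L₂ − L₁ = 3.40×10⁻⁴ m
α₁L₁ = 4.899995×10⁻⁶, α₂L₂ = 2.711007×10⁻⁶ → Δ(αL) = 2.188988×10⁻⁶ m/K
ΔT = 3.40×10⁻⁴ / 2.188988×10⁻⁶ = 155.323 K, so T = 25.6 + 155.323 = 180.923 °C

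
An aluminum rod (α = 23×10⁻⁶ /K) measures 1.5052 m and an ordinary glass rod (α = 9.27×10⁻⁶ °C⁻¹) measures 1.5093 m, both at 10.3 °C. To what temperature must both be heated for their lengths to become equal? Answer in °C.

T = 209.1 °C

L₁(1 + α₁ΔT) = L₂(1 + α₂ΔT) ⇒ ΔT = (L₂ − L₁)/(α₁L₁ − α₂L₂)
L₂ − L₁ = 1.5093 − 1.5052 = 4.10×10⁻³ m
α₁L₁ − α₂L₂ = 23×10⁻⁶×1.5052 − 9.27×10⁻⁶×1.5093 = 2.0628389×10⁻⁵ m/K
ΔT = 4.10×10⁻³ / 2.0628389×10⁻⁵ = 198.755 K
T = 10.3 + 198.755 = 209.055 °C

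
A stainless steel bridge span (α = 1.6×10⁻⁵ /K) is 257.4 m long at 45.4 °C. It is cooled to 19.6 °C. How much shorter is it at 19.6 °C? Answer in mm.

|ΔT| = |19.6 − 45.4| = 25.8 K
ΔL = αL₀ΔT = (1.6×10⁻⁵)(257.4)(25.8) = 1.06×10⁻¹ m

ΔL = 106 mm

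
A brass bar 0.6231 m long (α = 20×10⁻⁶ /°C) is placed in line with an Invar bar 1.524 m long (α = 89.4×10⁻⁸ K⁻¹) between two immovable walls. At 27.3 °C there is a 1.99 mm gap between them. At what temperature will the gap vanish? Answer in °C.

T = 171 °C

α₁L₁ = 1.2462×10⁻⁵ m/K, α₂L₂ = 1.362456×10⁻⁶ m/K → total 1.3824456×10⁻⁵ m/K
ΔT = g/(α₁L₁+α₂L₂) = 1.99×10⁻³ / 1.3824456×10⁻⁵ = 143.95 K
T = 27.3 + 143.95 = 171.25 °C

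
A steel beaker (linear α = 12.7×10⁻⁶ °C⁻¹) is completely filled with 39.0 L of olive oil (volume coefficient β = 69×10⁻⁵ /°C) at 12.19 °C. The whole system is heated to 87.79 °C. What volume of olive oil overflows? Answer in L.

1.92 L

The beaker also expands: β_container ≈ 3α = 3.81×10⁻⁵ /K
Net overflow = V₀(β_liq − 3α_cont)ΔT
β − 3α = 6.90×10⁻⁴ − 3.81×10⁻⁵ = 6.519×10⁻⁴ /K; ΔT = 75.60 K
ΔV = 39.0 × 6.519×10⁻⁴ × 75.60 = 1.92 L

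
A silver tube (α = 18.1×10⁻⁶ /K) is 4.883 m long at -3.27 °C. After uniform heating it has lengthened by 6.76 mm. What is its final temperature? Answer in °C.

ΔL = αL₀ΔT ⇒ ΔT = ΔL / (αL₀)
ΔT = 6.76×10⁻³ m / (18.1×10⁻⁶ × 4.883 m) = 76.486 K
T = -3.27 + 76.486 = 73.216 °C

T = 73.2 °C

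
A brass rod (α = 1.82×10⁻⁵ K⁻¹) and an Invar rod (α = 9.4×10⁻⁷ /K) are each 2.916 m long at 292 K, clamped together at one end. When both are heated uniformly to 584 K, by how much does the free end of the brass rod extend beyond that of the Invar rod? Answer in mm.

14.7 mm

ΔT = 292 K
brass: ΔL = 1.82×10⁻⁵ × 2.916 m × 292 = 1.5497×10⁻² m = 15.497 mm
Invar: ΔL = 9.4×10⁻⁷ × 2.916 m × 292 = 8.0038×10⁻⁴ m = 0.80038 mm
difference = 15.497 − 0.80038 = 14.69662 mm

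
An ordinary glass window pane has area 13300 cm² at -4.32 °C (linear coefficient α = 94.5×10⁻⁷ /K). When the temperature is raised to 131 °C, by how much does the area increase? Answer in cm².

ΔA = 34.0 cm²

Area coefficient ≈ 2α; |ΔT| = 135.32 K
ΔA = 2αA₀ΔT = 2(94.5×10⁻⁷)(13300)(135.32) = 34.0 cm²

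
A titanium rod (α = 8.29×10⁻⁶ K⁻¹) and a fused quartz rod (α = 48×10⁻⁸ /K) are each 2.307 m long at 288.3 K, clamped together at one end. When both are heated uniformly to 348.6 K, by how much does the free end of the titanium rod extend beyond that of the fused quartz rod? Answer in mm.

1.09 mm

ΔT = 60.3 K
titanium: ΔL = 8.29×10⁻⁶ × 2.307 m × 60.3 = 1.1532×10⁻³ m = 1.1532 mm
fused quartz: ΔL = 48×10⁻⁸ × 2.307 m × 60.3 = 6.6774×10⁻⁵ m = 0.066774 mm
difference = 1.1532 − 0.066774 = 1.086426 mm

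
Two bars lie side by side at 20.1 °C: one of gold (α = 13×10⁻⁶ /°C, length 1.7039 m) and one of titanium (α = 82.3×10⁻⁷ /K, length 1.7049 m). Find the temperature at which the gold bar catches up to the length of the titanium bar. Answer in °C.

T = 143.3 °C

L₁(1 + α₁ΔT) = L₂(1 + α₂ΔT) ⇒ ΔT = (L₂ − L₁)/(α₁L₁ − α₂L₂)
L₂ − L₁ = 1.7049 − 1.7039 = 1.00×10⁻³ m
α₁L₁ − α₂L₂ = 13×10⁻⁶×1.7039 − 82.3×10⁻⁷×1.7049 = 8.119373×10⁻⁶ m/K
ΔT = 1.00×10⁻³ / 8.119373×10⁻⁶ = 123.162 K
T = 20.1 + 123.162 = 143.262 °C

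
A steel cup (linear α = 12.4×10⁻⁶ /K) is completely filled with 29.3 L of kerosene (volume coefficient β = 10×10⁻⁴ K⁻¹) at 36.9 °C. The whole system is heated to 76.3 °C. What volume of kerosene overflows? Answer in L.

1.11 L

The cup also expands: β_container ≈ 3α = 3.72×10⁻⁵ /K
Net overflow = V₀(β_liq − 3α_cont)ΔT
β − 3α = 1.00×10⁻³ − 3.72×10⁻⁵ = 9.628×10⁻⁴ /K; ΔT = 39.4 K
ΔV = 29.3 × 9.628×10⁻⁴ × 39.4 = 1.11 L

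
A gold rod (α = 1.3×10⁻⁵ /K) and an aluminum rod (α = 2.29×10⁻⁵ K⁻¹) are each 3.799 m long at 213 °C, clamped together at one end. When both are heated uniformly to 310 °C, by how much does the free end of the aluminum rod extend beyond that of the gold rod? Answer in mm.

3.65 mm

ΔT = 97 K
gold: ΔL = 1.3×10⁻⁵ × 3.799 m × 97 = 4.7905×10⁻³ m = 4.7905 mm
aluminum: ΔL = 2.29×10⁻⁵ × 3.799 m × 97 = 8.4387×10⁻³ m = 8.4387 mm
difference = 8.4387 − 4.7905 = 3.6482 mm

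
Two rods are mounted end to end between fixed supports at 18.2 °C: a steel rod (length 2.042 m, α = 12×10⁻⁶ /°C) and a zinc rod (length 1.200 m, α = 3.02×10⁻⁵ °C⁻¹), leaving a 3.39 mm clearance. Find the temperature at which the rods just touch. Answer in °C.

Gap closes when ΔL₁ + ΔL₂ = 3.39 mm = 3.39×10⁻³ m
(α₁L₁ + α₂L₂)ΔT = g
α₁L₁ + α₂L₂ = 12×10⁻⁶×2.042 + 3.02×10⁻⁵×1.200 = 6.0744×10⁻⁵ m/K
ΔT = 3.39×10⁻³ / 6.0744×10⁻⁵ = 55.808 K
T = 18.2 + 55.808 = 74.008 °C

T = 74.0 °C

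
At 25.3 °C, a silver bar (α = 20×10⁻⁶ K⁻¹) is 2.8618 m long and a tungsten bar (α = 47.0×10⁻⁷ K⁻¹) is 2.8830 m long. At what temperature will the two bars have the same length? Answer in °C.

Equal length when α₁L₁ΔT − α₂L₂ΔT = L₂ − L₁ = 2.12×10⁻² m
α₁L₁ = 5.7236×10⁻⁵, α₂L₂ = 1.35501×10⁻⁵ → Δ(αL) = 4.36859×10⁻⁵ m/K
ΔT = 2.12×10⁻² / 4.36859×10⁻⁵ = 485.282 K, so T = 25.3 + 485.282 = 510.582 °C

T = 510.6 °C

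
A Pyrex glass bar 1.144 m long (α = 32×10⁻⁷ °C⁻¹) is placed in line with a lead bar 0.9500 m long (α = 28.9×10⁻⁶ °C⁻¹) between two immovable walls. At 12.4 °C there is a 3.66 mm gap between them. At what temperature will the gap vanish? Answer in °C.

T = 130 °C

α₁L₁ = 3.6608×10⁻⁶ m/K, α₂L₂ = 2.7455×10⁻⁵ m/K → total 3.11158×10⁻⁵ m/K
ΔT = g/(α₁L₁+α₂L₂) = 3.66×10⁻³ / 3.11158×10⁻⁵ = 117.63 K
T = 12.4 + 117.63 = 130.03 °C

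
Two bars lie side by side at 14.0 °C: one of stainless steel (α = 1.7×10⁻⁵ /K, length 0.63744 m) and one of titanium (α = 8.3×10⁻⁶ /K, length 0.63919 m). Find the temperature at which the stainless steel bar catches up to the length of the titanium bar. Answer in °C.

L₁(1 + α₁ΔT) = L₂(1 + α₂ΔT) ⇒ ΔT = (L₂ − L₁)/(α₁L₁ − α₂L₂)
L₂ − L₁ = 0.63919 − 0.63744 = 1.75×10⁻³ m
α₁L₁ − α₂L₂ = 1.7×10⁻⁵×0.63744 − 8.3×10⁻⁶×0.63919 = 5.531203×10⁻⁶ m/K
ΔT = 1.75×10⁻³ / 5.531203×10⁻⁶ = 316.387 K
T = 14.0 + 316.387 = 330.387 °C

T = 330.4 °C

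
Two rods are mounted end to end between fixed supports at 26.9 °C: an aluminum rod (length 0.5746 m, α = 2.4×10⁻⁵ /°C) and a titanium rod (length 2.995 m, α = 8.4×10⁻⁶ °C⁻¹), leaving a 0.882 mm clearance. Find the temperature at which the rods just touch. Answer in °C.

α₁L₁ = 1.37904×10⁻⁵ m/K, α₂L₂ = 2.5158×10⁻⁵ m/K → total 3.89484×10⁻⁵ m/K
ΔT = g/(α₁L₁+α₂L₂) = 8.82×10⁻⁴ / 3.89484×10⁻⁵ = 22.645 K
T = 26.9 + 22.645 = 49.545 °C

T = 49.5 °C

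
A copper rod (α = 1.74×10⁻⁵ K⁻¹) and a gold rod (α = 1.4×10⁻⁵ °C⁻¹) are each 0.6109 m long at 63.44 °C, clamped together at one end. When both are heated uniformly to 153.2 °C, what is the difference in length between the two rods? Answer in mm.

ΔT = 89.76 K
copper: ΔL = 1.74×10⁻⁵ × 0.6109 m × 89.76 = 9.5412×10⁻⁴ m = 0.95412 mm
gold: ΔL = 1.4×10⁻⁵ × 0.6109 m × 89.76 = 7.6768×10⁻⁴ m = 0.76768 mm
difference = 0.95412 − 0.76768 = 0.18644 mm

0.186 mm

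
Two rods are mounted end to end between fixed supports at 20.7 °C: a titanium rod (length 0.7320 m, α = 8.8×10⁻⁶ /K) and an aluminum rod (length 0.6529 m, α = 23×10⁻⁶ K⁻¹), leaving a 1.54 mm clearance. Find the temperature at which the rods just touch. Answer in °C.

T = 92.5 °C

α₁L₁ = 6.4416×10⁻⁶ m/K, α₂L₂ = 1.50167×10⁻⁵ m/K → total 2.14583×10⁻⁵ m/K
ΔT = g/(α₁L₁+α₂L₂) = 1.54×10⁻³ / 2.14583×10⁻⁵ = 71.767 K
T = 20.7 + 71.767 = 92.467 °C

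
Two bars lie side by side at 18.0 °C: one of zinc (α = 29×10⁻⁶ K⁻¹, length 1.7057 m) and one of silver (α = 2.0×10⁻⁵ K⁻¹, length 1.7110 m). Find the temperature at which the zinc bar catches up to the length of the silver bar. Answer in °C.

T = 365.6 °C

L₁(1 + α₁ΔT) = L₂(1 + α₂ΔT) ⇒ ΔT = (L₂ − L₁)/(α₁L₁ − α₂L₂)
L₂ − L₁ = 1.7110 − 1.7057 = 5.30×10⁻³ m
α₁L₁ − α₂L₂ = 29×10⁻⁶×1.7057 − 2.0×10⁻⁵×1.7110 = 1.52453×10⁻⁵ m/K
ΔT = 5.30×10⁻³ / 1.52453×10⁻⁵ = 347.648 K
T = 18.0 + 347.648 = 365.648 °C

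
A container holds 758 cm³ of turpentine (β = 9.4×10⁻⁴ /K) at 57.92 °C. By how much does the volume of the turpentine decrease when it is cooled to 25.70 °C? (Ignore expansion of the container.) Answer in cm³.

|ΔT| = |25.70 − 57.92| = 32.22 K
ΔV = βV₀ΔT = (9.4×10⁻⁴)(758)(32.22) = 23.0 cm³

ΔV = 23.0 cm³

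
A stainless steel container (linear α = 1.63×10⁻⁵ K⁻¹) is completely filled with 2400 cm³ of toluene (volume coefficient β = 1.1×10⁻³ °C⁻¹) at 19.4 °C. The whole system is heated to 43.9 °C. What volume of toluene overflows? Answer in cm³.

The container also expands: β_container ≈ 3α = 4.89×10⁻⁵ /K
Net overflow = V₀(β_liq − 3α_cont)ΔT
β − 3α = 1.10×10⁻³ − 4.89×10⁻⁵ = 1.0511×10⁻³ /K; ΔT = 24.5 K
ΔV = 2400 × 1.0511×10⁻³ × 24.5 = 61.8 cm³

61.8 cm³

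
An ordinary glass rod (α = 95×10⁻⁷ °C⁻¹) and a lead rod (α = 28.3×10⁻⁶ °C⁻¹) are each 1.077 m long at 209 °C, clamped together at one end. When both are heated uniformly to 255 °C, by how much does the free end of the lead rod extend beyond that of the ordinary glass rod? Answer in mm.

ΔT = 46 K
ordinary glass: ΔL = 95×10⁻⁷ × 1.077 m × 46 = 4.7065×10⁻⁴ m = 0.47065 mm
lead: ΔL = 28.3×10⁻⁶ × 1.077 m × 46 = 1.4020×10⁻³ m = 1.4020 mm
difference = 1.4020 − 0.47065 = 0.93135 mm

0.931 mm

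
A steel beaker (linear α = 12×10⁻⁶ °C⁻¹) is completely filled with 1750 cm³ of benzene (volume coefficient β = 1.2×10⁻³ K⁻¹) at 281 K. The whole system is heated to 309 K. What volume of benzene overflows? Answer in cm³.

57.0 cm³

The beaker also expands: β_container ≈ 3α = 3.6×10⁻⁵ /K
Net overflow = V₀(β_liq − 3α_cont)ΔT
β − 3α = 1.20×10⁻³ − 3.6×10⁻⁵ = 1.164×10⁻³ /K; ΔT = 28 K
ΔV = 1750 × 1.164×10⁻³ × 28 = 57.0 cm³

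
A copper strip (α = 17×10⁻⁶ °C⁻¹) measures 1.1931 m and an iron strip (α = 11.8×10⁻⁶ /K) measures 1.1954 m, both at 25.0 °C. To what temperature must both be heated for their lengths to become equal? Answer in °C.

Equal length when α₁L₁ΔT − α₂L₂ΔT = L₂ − L₁ = 2.30×10⁻³ m
α₁L₁ = 2.02827×10⁻⁵, α₂L₂ = 1.410572×10⁻⁵ → Δ(αL) = 6.17698×10⁻⁶ m/K
ΔT = 2.30×10⁻³ / 6.17698×10⁻⁶ = 372.350 K, so T = 25.0 + 372.350 = 397.350 °C

T = 397.4 °C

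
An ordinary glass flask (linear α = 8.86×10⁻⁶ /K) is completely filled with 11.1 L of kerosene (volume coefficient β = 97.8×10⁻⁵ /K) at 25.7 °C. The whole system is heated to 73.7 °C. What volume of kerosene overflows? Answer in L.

The flask also expands: β_container ≈ 3α = 2.658×10⁻⁵ /K
Net overflow = V₀(β_liq − 3α_cont)ΔT
β − 3α = 9.78×10⁻⁴ − 2.658×10⁻⁵ = 9.5142×10⁻⁴ /K; ΔT = 48.0 K
ΔV = 11.1 × 9.5142×10⁻⁴ × 48.0 = 0.507 L

0.507 L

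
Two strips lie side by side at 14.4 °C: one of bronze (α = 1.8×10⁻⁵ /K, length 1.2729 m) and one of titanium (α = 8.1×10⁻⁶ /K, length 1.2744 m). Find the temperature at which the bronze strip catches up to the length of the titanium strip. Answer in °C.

T = 133.5 °C

Equal length when α₁L₁ΔT − α₂L₂ΔT = L₂ − L₁ = 1.50×10⁻³ m
α₁L₁ = 2.29122×10⁻⁵, α₂L₂ = 1.032264×10⁻⁵ → Δ(αL) = 1.258956×10⁻⁵ m/K
ΔT = 1.50×10⁻³ / 1.258956×10⁻⁵ = 119.146 K, so T = 14.4 + 119.146 = 133.546 °C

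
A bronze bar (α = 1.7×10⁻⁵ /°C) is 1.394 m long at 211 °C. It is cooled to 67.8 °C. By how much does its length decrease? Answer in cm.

|ΔT| = |67.8 − 211| = 143.2 K
ΔL = αL₀ΔT = (1.7×10⁻⁵)(1.394)(143.2) = 3.39×10⁻³ m

ΔL = 0.339 cm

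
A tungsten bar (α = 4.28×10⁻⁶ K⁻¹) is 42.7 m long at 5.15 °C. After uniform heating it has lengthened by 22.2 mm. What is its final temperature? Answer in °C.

ΔL = αL₀ΔT ⇒ ΔT = ΔL / (αL₀)
ΔT = 22.2×10⁻³ m / (4.28×10⁻⁶ × 42.7 m) = 121.47 K
T = 5.15 + 121.47 = 126.62 °C

T = 127 °C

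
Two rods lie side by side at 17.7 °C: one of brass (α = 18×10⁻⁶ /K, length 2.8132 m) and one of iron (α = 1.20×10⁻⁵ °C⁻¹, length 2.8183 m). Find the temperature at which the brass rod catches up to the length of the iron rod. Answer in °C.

T = 320.9 °C

Equal length when α₁L₁ΔT − α₂L₂ΔT = L₂ − L₁ = 5.10×10⁻³ m
α₁L₁ = 5.06376×10⁻⁵, α₂L₂ = 3.38196×10⁻⁵ → Δ(αL) = 1.6818×10⁻⁵ m/K
ΔT = 5.10×10⁻³ / 1.6818×10⁻⁵ = 303.247 K, so T = 17.7 + 303.247 = 320.947 °C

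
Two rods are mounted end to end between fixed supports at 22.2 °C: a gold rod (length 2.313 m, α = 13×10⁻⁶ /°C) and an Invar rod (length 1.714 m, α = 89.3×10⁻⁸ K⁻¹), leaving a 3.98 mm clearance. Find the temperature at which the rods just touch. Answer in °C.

α₁L₁ = 3.0069×10⁻⁵ m/K, α₂L₂ = 1.530602×10⁻⁶ m/K → total 3.1599602×10⁻⁵ m/K
ΔT = g/(α₁L₁+α₂L₂) = 3.98×10⁻³ / 3.1599602×10⁻⁵ = 125.95 K
T = 22.2 + 125.95 = 148.15 °C

T = 148 °C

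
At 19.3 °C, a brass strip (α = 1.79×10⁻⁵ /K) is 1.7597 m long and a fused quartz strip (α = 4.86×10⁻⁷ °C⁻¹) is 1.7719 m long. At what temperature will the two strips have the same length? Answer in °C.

Equal length when α₁L₁ΔT − α₂L₂ΔT = L₂ − L₁ = 1.22×10⁻² m
α₁L₁ = 3.149863×10⁻⁵, α₂L₂ = 8.611434×10⁻⁷ → Δ(αL) = 3.06374866×10⁻⁵ m/K
ΔT = 1.22×10⁻² / 3.06374866×10⁻⁵ = 398.205 K, so T = 19.3 + 398.205 = 417.505 °C

T = 417.5 °C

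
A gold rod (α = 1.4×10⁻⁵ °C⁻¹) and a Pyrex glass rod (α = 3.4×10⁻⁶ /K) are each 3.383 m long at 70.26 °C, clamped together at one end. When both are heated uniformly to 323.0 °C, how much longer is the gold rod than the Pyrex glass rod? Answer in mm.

ΔT = 252.74 K
gold: ΔL = 1.4×10⁻⁵ × 3.383 m × 252.74 = 1.1970×10⁻² m = 11.970 mm
Pyrex glass: ΔL = 3.4×10⁻⁶ × 3.383 m × 252.74 = 2.9071×10⁻³ m = 2.9071 mm
difference = 11.970 − 2.9071 = 9.0629 mm

9.06 mm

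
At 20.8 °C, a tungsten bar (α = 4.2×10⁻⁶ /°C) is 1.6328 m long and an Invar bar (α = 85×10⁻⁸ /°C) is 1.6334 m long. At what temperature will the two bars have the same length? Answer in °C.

Equal length when α₁L₁ΔT − α₂L₂ΔT = L₂ − L₁ = 6.00×10⁻⁴ m
α₁L₁ = 6.85776×10⁻⁶, α₂L₂ = 1.38839×10⁻⁶ → Δ(αL) = 5.46937×10⁻⁶ m/K
ΔT = 6.00×10⁻⁴ / 5.46937×10⁻⁶ = 109.702 K, so T = 20.8 + 109.702 = 130.502 °C

T = 130.5 °C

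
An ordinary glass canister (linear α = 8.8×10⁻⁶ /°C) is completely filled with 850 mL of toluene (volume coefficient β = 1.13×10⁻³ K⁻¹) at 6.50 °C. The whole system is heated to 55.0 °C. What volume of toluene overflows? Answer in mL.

45.5 mL

The canister also expands: β_container ≈ 3α = 2.64×10⁻⁵ /K
Net overflow = V₀(β_liq − 3α_cont)ΔT
β − 3α = 1.13×10⁻³ − 2.64×10⁻⁵ = 1.1036×10⁻³ /K; ΔT = 48.50 K
ΔV = 850 × 1.1036×10⁻³ × 48.50 = 45.5 mL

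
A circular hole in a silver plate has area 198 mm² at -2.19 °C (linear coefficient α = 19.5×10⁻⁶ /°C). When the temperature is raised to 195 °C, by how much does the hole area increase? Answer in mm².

ΔA = 1.52 mm²

Area coefficient ≈ 2α; |ΔT| = 197.19 K
ΔA = 2αA₀ΔT = 2(19.5×10⁻⁶)(198)(197.19) = 1.52 mm²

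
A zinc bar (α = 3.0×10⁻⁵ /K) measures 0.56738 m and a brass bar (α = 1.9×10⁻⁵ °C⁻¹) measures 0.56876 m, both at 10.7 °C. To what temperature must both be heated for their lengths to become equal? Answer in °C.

T = 232.7 °C

L₁(1 + α₁ΔT) = L₂(1 + α₂ΔT) ⇒ ΔT = (L₂ − L₁)/(α₁L₁ − α₂L₂)
L₂ − L₁ = 0.56876 − 0.56738 = 1.38×10⁻³ m
α₁L₁ − α₂L₂ = 3.0×10⁻⁵×0.56738 − 1.9×10⁻⁵×0.56876 = 6.21496×10⁻⁶ m/K
ΔT = 1.38×10⁻³ / 6.21496×10⁻⁶ = 222.045 K
T = 10.7 + 222.045 = 232.745 °C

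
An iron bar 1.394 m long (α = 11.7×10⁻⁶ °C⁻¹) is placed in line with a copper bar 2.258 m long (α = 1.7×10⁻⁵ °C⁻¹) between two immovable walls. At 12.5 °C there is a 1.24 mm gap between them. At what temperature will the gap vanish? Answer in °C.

T = 35.2 °C

Gap closes when ΔL₁ + ΔL₂ = 1.24 mm = 1.24×10⁻³ m
(α₁L₁ + α₂L₂)ΔT = g
α₁L₁ + α₂L₂ = 11.7×10⁻⁶×1.394 + 1.7×10⁻⁵×2.258 = 5.46958×10⁻⁵ m/K
ΔT = 1.24×10⁻³ / 5.46958×10⁻⁵ = 22.671 K
T = 12.5 + 22.671 = 35.171 °C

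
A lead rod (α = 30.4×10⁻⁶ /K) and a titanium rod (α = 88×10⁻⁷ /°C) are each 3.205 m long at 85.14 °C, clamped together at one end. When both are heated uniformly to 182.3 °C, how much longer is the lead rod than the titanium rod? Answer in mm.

ΔT = 97.16 K
lead: ΔL = 30.4×10⁻⁶ × 3.205 m × 97.16 = 9.4665×10⁻³ m = 9.4665 mm
titanium: ΔL = 88×10⁻⁷ × 3.205 m × 97.16 = 2.7403×10⁻³ m = 2.7403 mm
difference = 9.4665 − 2.7403 = 6.7262 mm

6.73 mm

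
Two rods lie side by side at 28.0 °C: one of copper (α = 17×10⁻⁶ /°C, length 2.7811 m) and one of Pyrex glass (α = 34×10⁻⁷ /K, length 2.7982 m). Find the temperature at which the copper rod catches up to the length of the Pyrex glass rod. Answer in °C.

T = 480.8 °C

L₁(1 + α₁ΔT) = L₂(1 + α₂ΔT) ⇒ ΔT = (L₂ − L₁)/(α₁L₁ − α₂L₂)
L₂ − L₁ = 2.7982 − 2.7811 = 1.71×10⁻² m
α₁L₁ − α₂L₂ = 17×10⁻⁶×2.7811 − 34×10⁻⁷×2.7982 = 3.776482×10⁻⁵ m/K
ΔT = 1.71×10⁻² / 3.776482×10⁻⁵ = 452.802 K
T = 28.0 + 452.802 = 480.802 °C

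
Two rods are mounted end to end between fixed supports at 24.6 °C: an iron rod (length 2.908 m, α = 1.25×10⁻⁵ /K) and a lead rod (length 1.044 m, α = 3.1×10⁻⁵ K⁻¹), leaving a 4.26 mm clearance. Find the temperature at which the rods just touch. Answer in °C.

α₁L₁ = 3.635×10⁻⁵ m/K, α₂L₂ = 3.2364×10⁻⁵ m/K → total 6.8714×10⁻⁵ m/K
ΔT = g/(α₁L₁+α₂L₂) = 4.26×10⁻³ / 6.8714×10⁻⁵ = 61.996 K
T = 24.6 + 61.996 = 86.596 °C

T = 86.6 °C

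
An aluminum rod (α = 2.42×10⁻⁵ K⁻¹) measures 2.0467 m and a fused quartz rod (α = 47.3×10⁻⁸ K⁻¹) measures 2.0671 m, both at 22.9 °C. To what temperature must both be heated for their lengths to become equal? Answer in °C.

L₁(1 + α₁ΔT) = L₂(1 + α₂ΔT) ⇒ ΔT = (L₂ − L₁)/(α₁L₁ − α₂L₂)
L₂ − L₁ = 2.0671 − 2.0467 = 2.04×10⁻² m
α₁L₁ − α₂L₂ = 2.42×10⁻⁵×2.0467 − 47.3×10⁻⁸×2.0671 = 4.85524017×10⁻⁵ m/K
ΔT = 2.04×10⁻² / 4.85524017×10⁻⁵ = 420.165 K
T = 22.9 + 420.165 = 443.065 °C

T = 443.1 °C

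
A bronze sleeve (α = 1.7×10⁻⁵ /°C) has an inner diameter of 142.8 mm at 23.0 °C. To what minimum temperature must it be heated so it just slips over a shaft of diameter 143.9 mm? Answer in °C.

Required Δd = 143.9 − 142.8 = 1.1 mm
Δd = αd₀ΔT ⇒ ΔT = Δd/(αd₀) = 1.1 / (1.7×10⁻⁵ × 142.8) = 453.12 K
T_min = 23.0 + 453.12 = 476.12 °C

T = 476 °C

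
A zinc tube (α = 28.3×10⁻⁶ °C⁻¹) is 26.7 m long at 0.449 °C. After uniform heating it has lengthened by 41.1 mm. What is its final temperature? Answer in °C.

ΔL = αL₀ΔT ⇒ ΔT = ΔL / (αL₀)
ΔT = 41.1×10⁻³ m / (28.3×10⁻⁶ × 26.7 m) = 54.393 K
T = 0.449 + 54.393 = 54.842 °C

T = 54.8 °C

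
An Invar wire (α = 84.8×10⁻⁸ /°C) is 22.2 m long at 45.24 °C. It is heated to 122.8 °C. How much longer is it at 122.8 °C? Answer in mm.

ΔL = 1.46 mm

|ΔT| = |122.8 − 45.24| = 77.56 K
ΔL = αL₀ΔT = (84.8×10⁻⁸)(22.2)(77.56) = 1.46×10⁻³ m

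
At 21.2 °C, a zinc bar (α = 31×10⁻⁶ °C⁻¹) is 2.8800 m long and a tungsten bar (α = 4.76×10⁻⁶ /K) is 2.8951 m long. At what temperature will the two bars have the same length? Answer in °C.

L₁(1 + α₁ΔT) = L₂(1 + α₂ΔT) ⇒ ΔT = (L₂ − L₁)/(α₁L₁ − α₂L₂)
L₂ − L₁ = 2.8951 − 2.8800 = 1.51×10⁻² m
α₁L₁ − α₂L₂ = 31×10⁻⁶×2.8800 − 4.76×10⁻⁶×2.8951 = 7.5499324×10⁻⁵ m/K
ΔT = 1.51×10⁻² / 7.5499324×10⁻⁵ = 200.002 K
T = 21.2 + 200.002 = 221.202 °C

T = 221.2 °C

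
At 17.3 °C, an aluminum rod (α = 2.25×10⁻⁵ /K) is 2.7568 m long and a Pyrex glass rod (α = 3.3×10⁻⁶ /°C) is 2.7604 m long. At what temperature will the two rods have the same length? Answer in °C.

T = 85.33 °C

Equal length when α₁L₁ΔT − α₂L₂ΔT = L₂ − L₁ = 3.60×10⁻³ m
α₁L₁ = 6.2028×10⁻⁵, α₂L₂ = 9.10932×10⁻⁶ → Δ(αL) = 5.291868×10⁻⁵ m/K
ΔT = 3.60×10⁻³ / 5.291868×10⁻⁵ = 68.0289 K, so T = 17.3 + 68.0289 = 85.3289 °C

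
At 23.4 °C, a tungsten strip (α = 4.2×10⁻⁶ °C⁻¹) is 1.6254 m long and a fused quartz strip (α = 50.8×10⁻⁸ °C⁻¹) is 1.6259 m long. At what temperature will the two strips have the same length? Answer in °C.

T = 106.7 °C

L₁(1 + α₁ΔT) = L₂(1 + α₂ΔT) ⇒ ΔT = (L₂ − L₁)/(α₁L₁ − α₂L₂)
L₂ − L₁ = 1.6259 − 1.6254 = 5.00×10⁻⁴ m
α₁L₁ − α₂L₂ = 4.2×10⁻⁶×1.6254 − 50.8×10⁻⁸×1.6259 = 6.0007228×10⁻⁶ m/K
ΔT = 5.00×10⁻⁴ / 6.0007228×10⁻⁶ = 83.323 K
T = 23.4 + 83.323 = 106.723 °C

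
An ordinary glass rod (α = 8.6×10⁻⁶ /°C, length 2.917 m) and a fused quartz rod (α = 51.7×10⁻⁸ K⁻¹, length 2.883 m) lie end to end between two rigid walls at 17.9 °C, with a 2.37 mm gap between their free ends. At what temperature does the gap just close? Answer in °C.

T = 107 °C

Gap closes when ΔL₁ + ΔL₂ = 2.37 mm = 2.37×10⁻³ m
(α₁L₁ + α₂L₂)ΔT = g
α₁L₁ + α₂L₂ = 8.6×10⁻⁶×2.917 + 51.7×10⁻⁸×2.883 = 2.6576711×10⁻⁵ m/K
ΔT = 2.37×10⁻³ / 2.6576711×10⁻⁵ = 89.18 K
T = 17.9 + 89.18 = 107.08 °C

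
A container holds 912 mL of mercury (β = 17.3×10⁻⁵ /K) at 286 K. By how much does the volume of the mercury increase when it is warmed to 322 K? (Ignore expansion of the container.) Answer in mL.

|ΔT| = |322 − 286| = 36 K
ΔV = βV₀ΔT = (17.3×10⁻⁵)(912)(36) = 5.68 mL

ΔV = 5.68 mL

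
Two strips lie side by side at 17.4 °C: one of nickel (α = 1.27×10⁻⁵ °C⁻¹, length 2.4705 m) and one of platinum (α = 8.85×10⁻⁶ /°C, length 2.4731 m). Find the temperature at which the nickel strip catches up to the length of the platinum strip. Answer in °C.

L₁(1 + α₁ΔT) = L₂(1 + α₂ΔT) ⇒ ΔT = (L₂ − L₁)/(α₁L₁ − α₂L₂)
L₂ − L₁ = 2.4731 − 2.4705 = 2.60×10⁻³ m
α₁L₁ − α₂L₂ = 1.27×10⁻⁵×2.4705 − 8.85×10⁻⁶×2.4731 = 9.488415×10⁻⁶ m/K
ΔT = 2.60×10⁻³ / 9.488415×10⁻⁶ = 274.018 K
T = 17.4 + 274.018 = 291.418 °C

T = 291.4 °C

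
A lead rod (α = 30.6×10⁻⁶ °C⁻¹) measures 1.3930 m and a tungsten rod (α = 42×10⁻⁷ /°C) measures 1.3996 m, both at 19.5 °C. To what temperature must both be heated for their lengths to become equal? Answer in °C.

Equal length when α₁L₁ΔT − α₂L₂ΔT = L₂ − L₁ = 6.60×10⁻³ m
α₁L₁ = 4.26258×10⁻⁵, α₂L₂ = 5.87832×10⁻⁶ → Δ(αL) = 3.674748×10⁻⁵ m/K
ΔT = 6.60×10⁻³ / 3.674748×10⁻⁵ = 179.604 K, so T = 19.5 + 179.604 = 199.104 °C

T = 199.1 °C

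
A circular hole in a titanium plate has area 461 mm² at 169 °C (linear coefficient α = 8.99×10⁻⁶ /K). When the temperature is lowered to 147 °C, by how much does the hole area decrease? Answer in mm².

ΔA = 0.182 mm²

Area coefficient ≈ 2α; |ΔT| = 22 K
ΔA = 2αA₀ΔT = 2(8.99×10⁻⁶)(461)(22) = 0.182 mm²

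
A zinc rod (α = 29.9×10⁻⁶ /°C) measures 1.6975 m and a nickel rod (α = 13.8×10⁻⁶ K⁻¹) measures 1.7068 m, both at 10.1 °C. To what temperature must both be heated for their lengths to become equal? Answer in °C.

Equal length when α₁L₁ΔT − α₂L₂ΔT = L₂ − L₁ = 9.30×10⁻³ m
α₁L₁ = 5.075525×10⁻⁵, α₂L₂ = 2.355384×10⁻⁵ → Δ(αL) = 2.720141×10⁻⁵ m/K
ΔT = 9.30×10⁻³ / 2.720141×10⁻⁵ = 341.894 K, so T = 10.1 + 341.894 = 351.994 °C

T = 352.0 °C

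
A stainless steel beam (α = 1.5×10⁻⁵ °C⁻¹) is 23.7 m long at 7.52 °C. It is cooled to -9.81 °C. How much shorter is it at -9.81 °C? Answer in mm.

|ΔT| = |-9.81 − 7.52| = 17.33 K
ΔL = αL₀ΔT = (1.5×10⁻⁵)(23.7)(17.33) = 6.16×10⁻³ m

ΔL = 6.16 mm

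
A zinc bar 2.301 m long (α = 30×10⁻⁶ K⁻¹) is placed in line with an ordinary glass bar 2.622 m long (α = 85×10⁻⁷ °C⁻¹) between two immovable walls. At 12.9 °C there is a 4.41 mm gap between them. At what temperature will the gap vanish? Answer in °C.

T = 61.2 °C

α₁L₁ = 6.903×10⁻⁵ m/K, α₂L₂ = 2.2287×10⁻⁵ m/K → total 9.1317×10⁻⁵ m/K
ΔT = g/(α₁L₁+α₂L₂) = 4.41×10⁻³ / 9.1317×10⁻⁵ = 48.293 K
T = 12.9 + 48.293 = 61.193 °C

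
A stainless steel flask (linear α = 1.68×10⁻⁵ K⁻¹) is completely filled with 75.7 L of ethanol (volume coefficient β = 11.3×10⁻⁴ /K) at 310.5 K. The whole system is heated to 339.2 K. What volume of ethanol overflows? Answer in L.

2.35 L

The flask also expands: β_container ≈ 3α = 5.04×10⁻⁵ /K
Net overflow = V₀(β_liq − 3α_cont)ΔT
β − 3α = 1.13×10⁻³ − 5.04×10⁻⁵ = 1.0796×10⁻³ /K; ΔT = 28.7 K
ΔV = 75.7 × 1.0796×10⁻³ × 28.7 = 2.35 L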